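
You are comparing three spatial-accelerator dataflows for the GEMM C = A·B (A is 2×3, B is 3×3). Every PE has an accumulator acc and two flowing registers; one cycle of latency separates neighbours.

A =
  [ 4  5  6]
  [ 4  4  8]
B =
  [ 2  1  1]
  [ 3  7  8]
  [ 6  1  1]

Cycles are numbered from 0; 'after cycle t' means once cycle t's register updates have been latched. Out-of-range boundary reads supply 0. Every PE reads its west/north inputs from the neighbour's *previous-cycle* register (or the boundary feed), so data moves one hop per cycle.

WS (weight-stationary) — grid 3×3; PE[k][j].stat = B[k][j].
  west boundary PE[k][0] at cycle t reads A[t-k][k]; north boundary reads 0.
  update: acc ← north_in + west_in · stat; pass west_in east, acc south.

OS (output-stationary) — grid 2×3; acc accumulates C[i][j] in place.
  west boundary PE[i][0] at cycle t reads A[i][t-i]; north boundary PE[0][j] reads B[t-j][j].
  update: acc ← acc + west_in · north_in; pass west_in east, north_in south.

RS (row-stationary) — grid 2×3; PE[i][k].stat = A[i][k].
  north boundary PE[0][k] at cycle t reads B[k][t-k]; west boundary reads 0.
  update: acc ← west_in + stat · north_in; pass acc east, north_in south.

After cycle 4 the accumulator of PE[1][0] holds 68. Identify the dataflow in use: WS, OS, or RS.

dataflow = OS

WS [3×3] PE[1][0] across cycles:
  t=0 PE[1][0]: acc=0 h=0 v=0
  t=1 PE[1][0]: acc=23 h=5 v=23
  t=2 PE[1][0]: acc=20 h=4 v=20
  t=3 PE[1][0]: acc=0 h=0 v=0
  t=4 PE[1][0]: acc=0 h=0 v=0
OS [2×3] PE[1][0] across cycles:
  t=0 PE[1][0]: acc=0 h=0 v=0
  t=1 PE[1][0]: acc=8 h=4 v=2
  t=2 PE[1][0]: acc=20 h=4 v=3
  t=3 PE[1][0]: acc=68 h=8 v=6
  t=4 PE[1][0]: acc=68 h=0 v=0
RS [2×3] PE[1][0] across cycles:
  t=0 PE[1][0]: acc=0 h=0 v=0
  t=1 PE[1][0]: acc=8 h=8 v=2
  t=2 PE[1][0]: acc=4 h=4 v=1
  t=3 PE[1][0]: acc=4 h=4 v=1
  t=4 PE[1][0]: acc=0 h=0 v=0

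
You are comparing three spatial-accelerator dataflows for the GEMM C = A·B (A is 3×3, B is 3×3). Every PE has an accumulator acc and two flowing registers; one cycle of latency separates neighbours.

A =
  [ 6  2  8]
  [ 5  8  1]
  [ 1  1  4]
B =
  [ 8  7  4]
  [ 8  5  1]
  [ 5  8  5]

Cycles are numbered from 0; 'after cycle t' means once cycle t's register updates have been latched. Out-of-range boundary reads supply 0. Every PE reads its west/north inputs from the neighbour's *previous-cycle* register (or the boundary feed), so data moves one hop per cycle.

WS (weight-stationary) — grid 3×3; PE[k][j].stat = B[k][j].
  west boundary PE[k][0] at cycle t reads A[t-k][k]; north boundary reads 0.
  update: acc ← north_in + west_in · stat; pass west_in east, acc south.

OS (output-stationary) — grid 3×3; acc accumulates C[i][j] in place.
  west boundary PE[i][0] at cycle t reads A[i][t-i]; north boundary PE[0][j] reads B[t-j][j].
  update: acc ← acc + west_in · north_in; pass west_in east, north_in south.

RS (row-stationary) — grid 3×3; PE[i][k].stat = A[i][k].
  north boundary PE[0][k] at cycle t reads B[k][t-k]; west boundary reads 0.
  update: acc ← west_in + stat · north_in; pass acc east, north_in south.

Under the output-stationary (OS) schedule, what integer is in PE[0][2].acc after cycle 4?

PE[0][2].acc = 66

OS on a 3×3 grid — tracing PE[0][2] and its feeders:
  0: (0,1).acc=0  regs=<0,0>
  0: (0,2).acc=0  regs=<0,0>
  1: (0,1).acc=42  regs=<6,7>
  1: (0,2).acc=0  regs=<0,0>
  2: (0,1).acc=52  regs=<2,5>
  2: (0,2).acc=24  regs=<6,4>
  3: (0,1).acc=116  regs=<8,8>
  3: (0,2).acc=26  regs=<2,1>
  4: (0,1).acc=116  regs=<0,0>
  4: (0,2).acc=66  regs=<8,5>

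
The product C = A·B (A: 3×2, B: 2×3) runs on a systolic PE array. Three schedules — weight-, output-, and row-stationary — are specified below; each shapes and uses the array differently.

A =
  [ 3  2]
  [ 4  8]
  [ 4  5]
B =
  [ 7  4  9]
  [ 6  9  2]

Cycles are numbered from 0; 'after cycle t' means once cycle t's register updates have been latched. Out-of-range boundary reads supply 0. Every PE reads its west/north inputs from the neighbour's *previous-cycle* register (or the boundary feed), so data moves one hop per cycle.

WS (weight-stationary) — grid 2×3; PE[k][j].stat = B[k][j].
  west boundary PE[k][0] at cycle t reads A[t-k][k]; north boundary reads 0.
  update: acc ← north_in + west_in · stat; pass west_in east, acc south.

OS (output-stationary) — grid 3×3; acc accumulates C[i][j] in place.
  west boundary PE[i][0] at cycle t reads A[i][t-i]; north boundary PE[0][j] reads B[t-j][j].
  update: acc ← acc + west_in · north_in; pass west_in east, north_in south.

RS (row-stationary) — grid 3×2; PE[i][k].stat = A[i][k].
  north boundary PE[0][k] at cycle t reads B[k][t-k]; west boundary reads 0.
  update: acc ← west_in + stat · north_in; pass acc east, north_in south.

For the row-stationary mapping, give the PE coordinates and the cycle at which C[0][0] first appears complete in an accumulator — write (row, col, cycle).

(row, col, cycle) = (0, 1, 1)

Under RS, C[0][0] lands at PE[0][1]:
  after 0 — PE[0][1] acc=0, pass-E 0, pass-S 0
  after 1 — PE[0][1] acc=33, pass-E 33, pass-S 6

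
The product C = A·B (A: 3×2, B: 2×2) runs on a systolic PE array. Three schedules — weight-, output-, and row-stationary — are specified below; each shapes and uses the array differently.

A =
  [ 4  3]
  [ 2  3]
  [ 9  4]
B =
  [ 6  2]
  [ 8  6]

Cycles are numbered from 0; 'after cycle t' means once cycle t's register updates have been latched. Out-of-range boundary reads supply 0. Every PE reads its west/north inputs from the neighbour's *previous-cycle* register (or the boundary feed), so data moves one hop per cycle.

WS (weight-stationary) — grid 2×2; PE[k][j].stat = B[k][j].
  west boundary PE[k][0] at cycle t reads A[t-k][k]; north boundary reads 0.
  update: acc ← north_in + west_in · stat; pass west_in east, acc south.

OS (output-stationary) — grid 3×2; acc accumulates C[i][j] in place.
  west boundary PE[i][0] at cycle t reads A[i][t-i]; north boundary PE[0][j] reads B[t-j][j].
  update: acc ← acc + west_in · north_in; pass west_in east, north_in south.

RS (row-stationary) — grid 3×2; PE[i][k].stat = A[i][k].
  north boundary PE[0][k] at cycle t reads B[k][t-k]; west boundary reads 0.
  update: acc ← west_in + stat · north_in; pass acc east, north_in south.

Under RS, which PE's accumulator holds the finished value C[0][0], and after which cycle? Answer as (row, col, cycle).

RS: C[0][0] accumulates in PE[0][1]:
  after 0 — PE[0][1] acc=0, pass-E 0, pass-S 0
  after 1 — PE[0][1] acc=48, pass-E 48, pass-S 8

(row, col, cycle) = (0, 1, 1)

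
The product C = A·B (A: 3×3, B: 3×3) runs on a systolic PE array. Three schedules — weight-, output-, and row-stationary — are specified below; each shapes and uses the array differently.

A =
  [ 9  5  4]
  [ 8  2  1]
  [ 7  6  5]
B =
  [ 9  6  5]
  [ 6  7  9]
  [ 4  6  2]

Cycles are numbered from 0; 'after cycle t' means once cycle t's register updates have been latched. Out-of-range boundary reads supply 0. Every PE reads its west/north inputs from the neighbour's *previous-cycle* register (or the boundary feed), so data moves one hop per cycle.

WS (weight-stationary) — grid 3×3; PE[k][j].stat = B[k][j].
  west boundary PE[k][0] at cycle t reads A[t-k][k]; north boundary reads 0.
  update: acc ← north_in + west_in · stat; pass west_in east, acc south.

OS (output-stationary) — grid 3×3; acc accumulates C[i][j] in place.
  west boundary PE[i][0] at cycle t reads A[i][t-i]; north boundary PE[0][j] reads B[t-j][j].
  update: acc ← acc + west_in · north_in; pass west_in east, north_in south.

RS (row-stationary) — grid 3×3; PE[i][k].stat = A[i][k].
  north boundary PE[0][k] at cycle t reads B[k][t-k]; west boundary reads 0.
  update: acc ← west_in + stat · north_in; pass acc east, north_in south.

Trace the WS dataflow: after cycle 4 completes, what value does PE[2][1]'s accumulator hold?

WS (3×3). Following PE[2][1] plus its west/north inputs:
  [0] (1,1) acc=0 (h:0 v:0)
  [0] (2,0) acc=0 (h:0 v:0)
  [0] (2,1) acc=0 (h:0 v:0)
  [1] (1,1) acc=0 (h:0 v:0)
  [1] (2,0) acc=0 (h:0 v:0)
  [1] (2,1) acc=0 (h:0 v:0)
  [2] (1,1) acc=89 (h:5 v:89)
  [2] (2,0) acc=127 (h:4 v:127)
  [2] (2,1) acc=0 (h:0 v:0)
  [3] (1,1) acc=62 (h:2 v:62)
  [3] (2,0) acc=88 (h:1 v:88)
  [3] (2,1) acc=113 (h:4 v:113)
  [4] (1,1) acc=84 (h:6 v:84)
  [4] (2,0) acc=119 (h:5 v:119)
  [4] (2,1) acc=68 (h:1 v:68)

PE[2][1].acc = 68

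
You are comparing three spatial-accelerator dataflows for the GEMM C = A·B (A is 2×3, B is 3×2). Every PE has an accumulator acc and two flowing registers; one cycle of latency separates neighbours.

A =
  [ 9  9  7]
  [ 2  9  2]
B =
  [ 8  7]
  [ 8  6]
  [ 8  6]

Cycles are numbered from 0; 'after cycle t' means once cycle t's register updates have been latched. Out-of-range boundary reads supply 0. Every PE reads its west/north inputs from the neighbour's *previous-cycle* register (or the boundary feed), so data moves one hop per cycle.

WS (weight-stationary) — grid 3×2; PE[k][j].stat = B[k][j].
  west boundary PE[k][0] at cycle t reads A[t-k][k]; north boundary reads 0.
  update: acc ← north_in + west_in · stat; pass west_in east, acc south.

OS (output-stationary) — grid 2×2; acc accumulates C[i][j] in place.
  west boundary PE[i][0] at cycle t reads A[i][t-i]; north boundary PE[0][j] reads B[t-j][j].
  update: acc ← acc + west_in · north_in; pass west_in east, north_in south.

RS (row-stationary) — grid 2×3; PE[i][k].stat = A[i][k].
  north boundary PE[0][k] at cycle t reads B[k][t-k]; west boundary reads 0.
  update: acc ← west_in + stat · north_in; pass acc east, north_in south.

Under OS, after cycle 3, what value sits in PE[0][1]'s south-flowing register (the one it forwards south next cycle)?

OS (2×2). Following PE[0][1] plus its west/north inputs:
  after 0 — PE[0][0] acc=72, pass-E 9, pass-S 8
  after 0 — PE[0][1] acc=0, pass-E 0, pass-S 0
  after 1 — PE[0][0] acc=144, pass-E 9, pass-S 8
  after 1 — PE[0][1] acc=63, pass-E 9, pass-S 7
  after 2 — PE[0][0] acc=200, pass-E 7, pass-S 8
  after 2 — PE[0][1] acc=117, pass-E 9, pass-S 6
  after 3 — PE[0][0] acc=200, pass-E 0, pass-S 0
  after 3 — PE[0][1] acc=159, pass-E 7, pass-S 6

register = 6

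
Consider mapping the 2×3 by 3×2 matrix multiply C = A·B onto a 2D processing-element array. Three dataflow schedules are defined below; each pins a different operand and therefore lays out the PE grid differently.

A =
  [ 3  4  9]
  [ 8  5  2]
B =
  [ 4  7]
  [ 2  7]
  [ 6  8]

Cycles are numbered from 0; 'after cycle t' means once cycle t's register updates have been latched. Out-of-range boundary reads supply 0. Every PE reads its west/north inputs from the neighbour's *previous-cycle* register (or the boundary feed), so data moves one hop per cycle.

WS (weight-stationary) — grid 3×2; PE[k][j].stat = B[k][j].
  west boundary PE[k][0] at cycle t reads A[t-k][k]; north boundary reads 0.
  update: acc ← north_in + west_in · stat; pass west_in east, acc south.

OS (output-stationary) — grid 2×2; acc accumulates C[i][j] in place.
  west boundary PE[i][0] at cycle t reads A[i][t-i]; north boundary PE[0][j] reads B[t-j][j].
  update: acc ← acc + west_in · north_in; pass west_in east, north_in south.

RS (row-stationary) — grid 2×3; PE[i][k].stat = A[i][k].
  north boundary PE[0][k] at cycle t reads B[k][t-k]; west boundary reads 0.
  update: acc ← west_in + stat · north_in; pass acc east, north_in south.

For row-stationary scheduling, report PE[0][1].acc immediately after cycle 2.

RS (2×3). Following PE[0][1] plus its west/north inputs:
  c0 r0c0: 12 / 12 / 4
  c0 r0c1: 0 / 0 / 0
  c1 r0c0: 21 / 21 / 7
  c1 r0c1: 20 / 20 / 2
  c2 r0c0: 0 / 0 / 0
  c2 r0c1: 49 / 49 / 7

PE[0][1].acc = 49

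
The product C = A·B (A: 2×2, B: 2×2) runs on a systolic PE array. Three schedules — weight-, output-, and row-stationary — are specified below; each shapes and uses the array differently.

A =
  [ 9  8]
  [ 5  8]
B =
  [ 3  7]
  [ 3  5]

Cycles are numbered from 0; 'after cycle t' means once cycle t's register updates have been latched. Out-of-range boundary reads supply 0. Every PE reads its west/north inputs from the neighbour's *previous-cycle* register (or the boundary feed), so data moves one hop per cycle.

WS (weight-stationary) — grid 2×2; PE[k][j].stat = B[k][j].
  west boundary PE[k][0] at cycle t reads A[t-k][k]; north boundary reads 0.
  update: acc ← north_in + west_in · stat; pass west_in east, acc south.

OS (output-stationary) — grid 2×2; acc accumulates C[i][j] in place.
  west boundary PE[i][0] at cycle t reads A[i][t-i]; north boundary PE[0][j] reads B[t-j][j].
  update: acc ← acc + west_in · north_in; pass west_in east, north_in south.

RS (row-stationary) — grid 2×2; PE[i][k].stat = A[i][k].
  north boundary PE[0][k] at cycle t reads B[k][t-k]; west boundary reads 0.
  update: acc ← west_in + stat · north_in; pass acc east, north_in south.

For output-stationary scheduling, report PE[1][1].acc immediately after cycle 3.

PE[1][1].acc = 75

OS on a 2×2 grid — tracing PE[1][1] and its feeders:
  0: (0,1).acc=0  regs=<0,0>
  0: (1,0).acc=0  regs=<0,0>
  0: (1,1).acc=0  regs=<0,0>
  1: (0,1).acc=63  regs=<9,7>
  1: (1,0).acc=15  regs=<5,3>
  1: (1,1).acc=0  regs=<0,0>
  2: (0,1).acc=103  regs=<8,5>
  2: (1,0).acc=39  regs=<8,3>
  2: (1,1).acc=35  regs=<5,7>
  3: (0,1).acc=103  regs=<0,0>
  3: (1,0).acc=39  regs=<0,0>
  3: (1,1).acc=75  regs=<8,5>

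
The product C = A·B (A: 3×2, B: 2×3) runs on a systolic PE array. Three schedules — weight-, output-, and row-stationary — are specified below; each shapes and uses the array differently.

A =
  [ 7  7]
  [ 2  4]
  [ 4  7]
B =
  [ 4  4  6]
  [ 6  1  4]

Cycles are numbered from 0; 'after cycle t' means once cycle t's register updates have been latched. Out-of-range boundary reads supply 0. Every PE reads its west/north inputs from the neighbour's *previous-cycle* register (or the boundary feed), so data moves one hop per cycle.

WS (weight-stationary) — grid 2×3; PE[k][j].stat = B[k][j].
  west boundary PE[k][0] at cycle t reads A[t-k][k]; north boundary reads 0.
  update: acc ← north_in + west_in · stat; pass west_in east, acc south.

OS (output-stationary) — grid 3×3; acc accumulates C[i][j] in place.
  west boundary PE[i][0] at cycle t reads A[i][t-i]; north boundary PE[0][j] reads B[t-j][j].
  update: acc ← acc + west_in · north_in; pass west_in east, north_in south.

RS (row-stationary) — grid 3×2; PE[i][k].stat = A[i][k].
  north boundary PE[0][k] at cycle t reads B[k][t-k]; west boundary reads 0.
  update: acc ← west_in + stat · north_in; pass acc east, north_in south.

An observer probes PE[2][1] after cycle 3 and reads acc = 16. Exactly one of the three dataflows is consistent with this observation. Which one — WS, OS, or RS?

— WS: 2×3 array has no PE[2][1].
Under OS (3×3), PE[2][1]:
  0: (2,1).acc=0  regs=<0,0>
  1: (2,1).acc=0  regs=<0,0>
  2: (2,1).acc=0  regs=<0,0>
  3: (2,1).acc=16  regs=<4,4>
Under RS (3×2), PE[2][1]:
  0: (2,1).acc=0  regs=<0,0>
  1: (2,1).acc=0  regs=<0,0>
  2: (2,1).acc=0  regs=<0,0>
  3: (2,1).acc=58  regs=<58,6>

dataflow = OS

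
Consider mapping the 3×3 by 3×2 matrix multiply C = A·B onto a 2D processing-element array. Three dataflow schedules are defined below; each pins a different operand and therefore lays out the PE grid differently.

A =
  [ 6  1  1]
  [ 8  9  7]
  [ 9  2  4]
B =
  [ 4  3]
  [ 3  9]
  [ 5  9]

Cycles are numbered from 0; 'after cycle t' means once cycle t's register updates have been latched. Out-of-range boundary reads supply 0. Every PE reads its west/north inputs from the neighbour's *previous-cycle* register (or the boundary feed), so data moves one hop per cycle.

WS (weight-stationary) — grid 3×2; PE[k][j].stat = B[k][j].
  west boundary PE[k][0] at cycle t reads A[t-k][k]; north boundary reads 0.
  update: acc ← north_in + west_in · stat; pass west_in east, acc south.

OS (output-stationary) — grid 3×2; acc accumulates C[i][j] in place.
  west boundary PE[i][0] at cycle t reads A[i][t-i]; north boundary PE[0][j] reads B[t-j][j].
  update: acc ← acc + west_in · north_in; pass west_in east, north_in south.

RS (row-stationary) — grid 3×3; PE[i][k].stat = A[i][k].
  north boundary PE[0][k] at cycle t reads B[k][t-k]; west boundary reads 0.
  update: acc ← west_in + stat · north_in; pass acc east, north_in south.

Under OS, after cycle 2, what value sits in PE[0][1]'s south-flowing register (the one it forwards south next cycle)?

register = 9

OS on a 3×2 grid — tracing PE[0][1] and its feeders:
  @0  [0,0]  acc 24  |  →6  ↓4
  @0  [0,1]  acc 0  |  →0  ↓0
  @1  [0,0]  acc 27  |  →1  ↓3
  @1  [0,1]  acc 18  |  →6  ↓3
  @2  [0,0]  acc 32  |  →1  ↓5
  @2  [0,1]  acc 27  |  →1  ↓9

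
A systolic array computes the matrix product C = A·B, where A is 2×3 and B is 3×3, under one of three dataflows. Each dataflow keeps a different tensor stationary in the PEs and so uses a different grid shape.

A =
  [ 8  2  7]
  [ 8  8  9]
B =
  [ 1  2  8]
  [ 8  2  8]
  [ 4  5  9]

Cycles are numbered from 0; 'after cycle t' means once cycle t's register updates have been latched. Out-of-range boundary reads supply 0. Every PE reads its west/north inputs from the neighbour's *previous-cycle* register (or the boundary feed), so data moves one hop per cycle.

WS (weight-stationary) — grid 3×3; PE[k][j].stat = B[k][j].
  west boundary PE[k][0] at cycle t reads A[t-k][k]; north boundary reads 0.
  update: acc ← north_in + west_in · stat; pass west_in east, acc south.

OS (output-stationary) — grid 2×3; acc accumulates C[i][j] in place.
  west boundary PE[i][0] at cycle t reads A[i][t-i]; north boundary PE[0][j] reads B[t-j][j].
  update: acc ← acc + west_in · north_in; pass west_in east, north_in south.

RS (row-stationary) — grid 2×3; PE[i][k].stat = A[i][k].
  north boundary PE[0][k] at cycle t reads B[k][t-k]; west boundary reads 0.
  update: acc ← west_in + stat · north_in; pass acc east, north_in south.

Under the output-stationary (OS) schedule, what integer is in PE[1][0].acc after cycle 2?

Tracing OS — 2×3 array, target PE[1][0]:
  t=0 PE[0][0]: acc=8 h=8 v=1
  t=0 PE[1][0]: acc=0 h=0 v=0
  t=1 PE[0][0]: acc=24 h=2 v=8
  t=1 PE[1][0]: acc=8 h=8 v=1
  t=2 PE[0][0]: acc=52 h=7 v=4
  t=2 PE[1][0]: acc=72 h=8 v=8

PE[1][0].acc = 72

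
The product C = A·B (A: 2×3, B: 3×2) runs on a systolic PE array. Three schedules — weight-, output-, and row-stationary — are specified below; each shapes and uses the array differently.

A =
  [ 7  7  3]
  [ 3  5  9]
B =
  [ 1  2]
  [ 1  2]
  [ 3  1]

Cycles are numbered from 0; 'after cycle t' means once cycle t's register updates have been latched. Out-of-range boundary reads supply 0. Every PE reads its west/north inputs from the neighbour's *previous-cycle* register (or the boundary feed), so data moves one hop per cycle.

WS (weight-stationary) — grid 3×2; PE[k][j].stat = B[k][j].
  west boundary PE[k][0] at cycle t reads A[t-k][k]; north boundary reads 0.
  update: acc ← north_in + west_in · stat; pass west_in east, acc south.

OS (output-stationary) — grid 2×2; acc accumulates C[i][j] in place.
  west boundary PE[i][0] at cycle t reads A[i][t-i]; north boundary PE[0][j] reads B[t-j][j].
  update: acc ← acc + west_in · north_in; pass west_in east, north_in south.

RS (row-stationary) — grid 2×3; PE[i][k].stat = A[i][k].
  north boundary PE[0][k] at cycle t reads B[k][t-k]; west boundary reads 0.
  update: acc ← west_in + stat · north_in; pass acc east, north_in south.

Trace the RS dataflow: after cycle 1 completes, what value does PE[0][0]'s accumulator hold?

RS on a 2×3 grid — tracing PE[0][0] and its feeders:
  c0 r0c0: 7 / 7 / 1
  c1 r0c0: 14 / 14 / 2

PE[0][0].acc = 14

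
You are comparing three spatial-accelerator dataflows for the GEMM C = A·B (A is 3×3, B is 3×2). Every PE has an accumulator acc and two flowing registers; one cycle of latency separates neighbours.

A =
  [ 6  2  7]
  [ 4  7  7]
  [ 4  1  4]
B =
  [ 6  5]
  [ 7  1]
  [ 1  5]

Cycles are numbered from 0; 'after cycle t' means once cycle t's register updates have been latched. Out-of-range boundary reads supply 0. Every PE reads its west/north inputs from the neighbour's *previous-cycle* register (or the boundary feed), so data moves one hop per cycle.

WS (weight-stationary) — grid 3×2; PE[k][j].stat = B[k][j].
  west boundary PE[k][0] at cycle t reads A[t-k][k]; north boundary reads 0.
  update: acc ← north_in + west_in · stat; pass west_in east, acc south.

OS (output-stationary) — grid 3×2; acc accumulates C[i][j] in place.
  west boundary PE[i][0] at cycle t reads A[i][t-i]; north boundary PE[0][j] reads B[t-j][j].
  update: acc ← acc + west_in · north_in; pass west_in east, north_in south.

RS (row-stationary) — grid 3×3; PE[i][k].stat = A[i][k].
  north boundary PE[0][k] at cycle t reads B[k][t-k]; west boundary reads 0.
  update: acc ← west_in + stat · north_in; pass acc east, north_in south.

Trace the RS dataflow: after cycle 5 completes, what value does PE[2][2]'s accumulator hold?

PE[2][2].acc = 41

RS 3×3: PE[2][2] cycle-by-cycle (with neighbour feeds):
  t=0 PE[1][2]: acc=0 h=0 v=0
  t=0 PE[2][1]: acc=0 h=0 v=0
  t=0 PE[2][2]: acc=0 h=0 v=0
  t=1 PE[1][2]: acc=0 h=0 v=0
  t=1 PE[2][1]: acc=0 h=0 v=0
  t=1 PE[2][2]: acc=0 h=0 v=0
  t=2 PE[1][2]: acc=0 h=0 v=0
  t=2 PE[2][1]: acc=0 h=0 v=0
  t=2 PE[2][2]: acc=0 h=0 v=0
  t=3 PE[1][2]: acc=80 h=80 v=1
  t=3 PE[2][1]: acc=31 h=31 v=7
  t=3 PE[2][2]: acc=0 h=0 v=0
  t=4 PE[1][2]: acc=62 h=62 v=5
  t=4 PE[2][1]: acc=21 h=21 v=1
  t=4 PE[2][2]: acc=35 h=35 v=1
  t=5 PE[1][2]: acc=0 h=0 v=0
  t=5 PE[2][1]: acc=0 h=0 v=0
  t=5 PE[2][2]: acc=41 h=41 v=5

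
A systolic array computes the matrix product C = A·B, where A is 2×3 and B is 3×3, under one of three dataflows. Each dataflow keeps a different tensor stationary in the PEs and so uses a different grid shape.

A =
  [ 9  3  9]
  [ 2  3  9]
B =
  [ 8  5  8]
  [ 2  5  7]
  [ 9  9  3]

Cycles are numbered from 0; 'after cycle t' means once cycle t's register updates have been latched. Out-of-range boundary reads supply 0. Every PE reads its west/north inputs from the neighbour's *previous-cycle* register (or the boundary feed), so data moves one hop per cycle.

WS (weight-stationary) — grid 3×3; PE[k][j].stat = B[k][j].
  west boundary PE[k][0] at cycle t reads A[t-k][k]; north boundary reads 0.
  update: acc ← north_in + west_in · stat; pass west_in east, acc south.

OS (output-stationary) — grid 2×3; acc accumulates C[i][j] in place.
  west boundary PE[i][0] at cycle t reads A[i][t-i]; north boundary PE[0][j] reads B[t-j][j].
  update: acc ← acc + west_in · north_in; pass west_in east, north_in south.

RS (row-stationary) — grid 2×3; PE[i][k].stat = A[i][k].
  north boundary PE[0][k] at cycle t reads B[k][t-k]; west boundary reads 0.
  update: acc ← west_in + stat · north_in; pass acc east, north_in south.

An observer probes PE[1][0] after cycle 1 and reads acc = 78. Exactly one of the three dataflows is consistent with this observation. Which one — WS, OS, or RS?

dataflow = WS

WS (3×3 grid), PE[1][0]:
  step 0 · PE1,0: acc=0; fwd→0 fwd↓0
  step 1 · PE1,0: acc=78; fwd→3 fwd↓78
OS (2×3 grid), PE[1][0]:
  step 0 · PE1,0: acc=0; fwd→0 fwd↓0
  step 1 · PE1,0: acc=16; fwd→2 fwd↓8
RS (2×3 grid), PE[1][0]:
  step 0 · PE1,0: acc=0; fwd→0 fwd↓0
  step 1 · PE1,0: acc=16; fwd→16 fwd↓8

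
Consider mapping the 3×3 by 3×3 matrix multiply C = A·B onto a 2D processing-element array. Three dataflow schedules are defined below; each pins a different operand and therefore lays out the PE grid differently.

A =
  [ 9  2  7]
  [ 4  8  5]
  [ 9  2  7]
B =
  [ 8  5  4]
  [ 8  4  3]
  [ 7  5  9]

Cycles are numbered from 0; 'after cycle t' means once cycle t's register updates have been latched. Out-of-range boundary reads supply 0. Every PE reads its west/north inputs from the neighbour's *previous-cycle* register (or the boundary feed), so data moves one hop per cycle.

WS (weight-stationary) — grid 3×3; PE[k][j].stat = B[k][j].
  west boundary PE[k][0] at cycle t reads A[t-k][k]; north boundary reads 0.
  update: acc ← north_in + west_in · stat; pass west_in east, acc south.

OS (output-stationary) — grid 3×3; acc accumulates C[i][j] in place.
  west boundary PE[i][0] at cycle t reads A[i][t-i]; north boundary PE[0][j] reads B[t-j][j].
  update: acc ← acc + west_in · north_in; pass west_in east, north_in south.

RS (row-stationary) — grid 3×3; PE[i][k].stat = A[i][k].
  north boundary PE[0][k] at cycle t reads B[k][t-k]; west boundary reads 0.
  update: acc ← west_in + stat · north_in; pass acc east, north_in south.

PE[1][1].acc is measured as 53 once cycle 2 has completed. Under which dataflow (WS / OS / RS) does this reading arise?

dataflow = WS

Under WS (3×3), PE[1][1]:
  t=0 PE[1][1]: acc=0 h=0 v=0
  t=1 PE[1][1]: acc=0 h=0 v=0
  t=2 PE[1][1]: acc=53 h=2 v=53
Under OS (3×3), PE[1][1]:
  t=0 PE[1][1]: acc=0 h=0 v=0
  t=1 PE[1][1]: acc=0 h=0 v=0
  t=2 PE[1][1]: acc=20 h=4 v=5
Under RS (3×3), PE[1][1]:
  t=0 PE[1][1]: acc=0 h=0 v=0
  t=1 PE[1][1]: acc=0 h=0 v=0
  t=2 PE[1][1]: acc=96 h=96 v=8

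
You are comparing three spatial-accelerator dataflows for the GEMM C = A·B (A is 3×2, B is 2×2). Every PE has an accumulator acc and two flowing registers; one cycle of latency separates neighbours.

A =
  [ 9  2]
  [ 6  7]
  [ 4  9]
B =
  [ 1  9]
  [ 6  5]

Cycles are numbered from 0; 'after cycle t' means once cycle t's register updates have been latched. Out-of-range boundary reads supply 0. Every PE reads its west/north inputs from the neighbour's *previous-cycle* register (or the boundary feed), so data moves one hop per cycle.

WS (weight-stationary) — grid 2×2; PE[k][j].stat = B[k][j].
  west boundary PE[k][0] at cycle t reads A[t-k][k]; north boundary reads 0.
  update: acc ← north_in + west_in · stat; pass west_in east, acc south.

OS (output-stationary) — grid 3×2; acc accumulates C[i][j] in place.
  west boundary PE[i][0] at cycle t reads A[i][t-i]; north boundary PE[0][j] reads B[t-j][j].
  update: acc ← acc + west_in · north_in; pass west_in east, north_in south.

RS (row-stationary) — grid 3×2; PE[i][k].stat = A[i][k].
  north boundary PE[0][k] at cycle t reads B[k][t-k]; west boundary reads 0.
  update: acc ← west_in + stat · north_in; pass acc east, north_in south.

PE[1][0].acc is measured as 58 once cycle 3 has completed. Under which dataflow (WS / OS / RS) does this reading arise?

dataflow = WS

— WS: 2×2; PE[1][0] trace:
  t=0 PE[1][0]: acc=0 h=0 v=0
  t=1 PE[1][0]: acc=21 h=2 v=21
  t=2 PE[1][0]: acc=48 h=7 v=48
  t=3 PE[1][0]: acc=58 h=9 v=58
— OS: 3×2; PE[1][0] trace:
  t=0 PE[1][0]: acc=0 h=0 v=0
  t=1 PE[1][0]: acc=6 h=6 v=1
  t=2 PE[1][0]: acc=48 h=7 v=6
  t=3 PE[1][0]: acc=48 h=0 v=0
— RS: 3×2; PE[1][0] trace:
  t=0 PE[1][0]: acc=0 h=0 v=0
  t=1 PE[1][0]: acc=6 h=6 v=1
  t=2 PE[1][0]: acc=54 h=54 v=9
  t=3 PE[1][0]: acc=0 h=0 v=0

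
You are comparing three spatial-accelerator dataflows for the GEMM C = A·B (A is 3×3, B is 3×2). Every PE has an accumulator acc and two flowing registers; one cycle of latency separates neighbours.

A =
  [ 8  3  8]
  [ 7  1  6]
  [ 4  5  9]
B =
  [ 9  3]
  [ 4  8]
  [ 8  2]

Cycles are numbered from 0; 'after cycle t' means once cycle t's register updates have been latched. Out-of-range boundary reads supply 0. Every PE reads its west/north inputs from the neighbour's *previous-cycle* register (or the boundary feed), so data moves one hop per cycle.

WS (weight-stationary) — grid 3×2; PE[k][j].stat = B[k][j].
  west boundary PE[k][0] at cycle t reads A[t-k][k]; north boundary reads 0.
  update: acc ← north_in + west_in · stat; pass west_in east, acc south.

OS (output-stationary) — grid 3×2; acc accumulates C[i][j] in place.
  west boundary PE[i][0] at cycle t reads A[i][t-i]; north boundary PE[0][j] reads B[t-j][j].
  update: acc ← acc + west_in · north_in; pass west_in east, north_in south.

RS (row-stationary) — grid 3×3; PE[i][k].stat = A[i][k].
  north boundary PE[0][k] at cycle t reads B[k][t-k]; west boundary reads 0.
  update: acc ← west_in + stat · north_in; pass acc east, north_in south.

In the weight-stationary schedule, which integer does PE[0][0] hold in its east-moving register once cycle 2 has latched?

register = 4

Tracing WS — 3×2 array, target PE[0][0]:
  t=0 PE[0][0]: acc=72 h=8 v=72
  t=1 PE[0][0]: acc=63 h=7 v=63
  t=2 PE[0][0]: acc=36 h=4 v=36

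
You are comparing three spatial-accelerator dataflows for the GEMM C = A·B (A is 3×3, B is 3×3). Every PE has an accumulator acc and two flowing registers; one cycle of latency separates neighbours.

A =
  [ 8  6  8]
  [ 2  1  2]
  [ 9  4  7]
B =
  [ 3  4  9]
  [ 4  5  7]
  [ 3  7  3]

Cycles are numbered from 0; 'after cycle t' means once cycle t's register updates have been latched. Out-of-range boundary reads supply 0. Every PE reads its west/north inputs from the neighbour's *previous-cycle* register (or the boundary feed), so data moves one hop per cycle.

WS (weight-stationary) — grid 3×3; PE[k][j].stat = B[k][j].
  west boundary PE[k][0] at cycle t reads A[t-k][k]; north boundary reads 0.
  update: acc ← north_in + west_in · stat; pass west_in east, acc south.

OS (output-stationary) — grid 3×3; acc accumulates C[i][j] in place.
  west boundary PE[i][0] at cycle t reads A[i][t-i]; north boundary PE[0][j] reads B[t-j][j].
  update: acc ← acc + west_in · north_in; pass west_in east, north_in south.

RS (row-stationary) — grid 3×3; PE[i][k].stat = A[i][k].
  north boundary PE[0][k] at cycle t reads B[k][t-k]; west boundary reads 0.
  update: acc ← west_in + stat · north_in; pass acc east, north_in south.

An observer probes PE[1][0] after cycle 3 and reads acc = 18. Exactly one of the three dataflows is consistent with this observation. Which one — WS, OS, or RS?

WS (3×3 grid), PE[1][0]:
  t=0 PE[1][0]: acc=0 h=0 v=0
  t=1 PE[1][0]: acc=48 h=6 v=48
  t=2 PE[1][0]: acc=10 h=1 v=10
  t=3 PE[1][0]: acc=43 h=4 v=43
OS (3×3 grid), PE[1][0]:
  t=0 PE[1][0]: acc=0 h=0 v=0
  t=1 PE[1][0]: acc=6 h=2 v=3
  t=2 PE[1][0]: acc=10 h=1 v=4
  t=3 PE[1][0]: acc=16 h=2 v=3
RS (3×3 grid), PE[1][0]:
  t=0 PE[1][0]: acc=0 h=0 v=0
  t=1 PE[1][0]: acc=6 h=6 v=3
  t=2 PE[1][0]: acc=8 h=8 v=4
  t=3 PE[1][0]: acc=18 h=18 v=9

dataflow = RS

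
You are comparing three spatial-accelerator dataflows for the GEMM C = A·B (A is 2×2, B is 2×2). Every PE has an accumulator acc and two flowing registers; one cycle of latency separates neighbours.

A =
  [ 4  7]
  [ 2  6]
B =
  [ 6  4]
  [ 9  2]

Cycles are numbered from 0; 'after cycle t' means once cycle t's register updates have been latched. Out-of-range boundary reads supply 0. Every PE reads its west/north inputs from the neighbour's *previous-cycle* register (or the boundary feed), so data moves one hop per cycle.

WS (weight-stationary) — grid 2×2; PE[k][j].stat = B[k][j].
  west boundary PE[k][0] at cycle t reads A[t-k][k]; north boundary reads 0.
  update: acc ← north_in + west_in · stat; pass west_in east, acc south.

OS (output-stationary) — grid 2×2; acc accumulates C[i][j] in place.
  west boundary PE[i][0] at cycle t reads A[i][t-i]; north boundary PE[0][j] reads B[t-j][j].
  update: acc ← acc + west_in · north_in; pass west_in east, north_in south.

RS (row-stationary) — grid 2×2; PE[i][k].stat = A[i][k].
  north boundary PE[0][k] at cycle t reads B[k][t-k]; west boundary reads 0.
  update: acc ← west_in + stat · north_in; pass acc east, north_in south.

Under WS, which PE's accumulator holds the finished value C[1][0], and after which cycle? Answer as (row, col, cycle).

(row, col, cycle) = (1, 0, 2)

WS: C[1][0] accumulates in PE[1][0]:
  step 0 · PE1,0: acc=0; fwd→0 fwd↓0
  step 1 · PE1,0: acc=87; fwd→7 fwd↓87
  step 2 · PE1,0: acc=66; fwd→6 fwd↓66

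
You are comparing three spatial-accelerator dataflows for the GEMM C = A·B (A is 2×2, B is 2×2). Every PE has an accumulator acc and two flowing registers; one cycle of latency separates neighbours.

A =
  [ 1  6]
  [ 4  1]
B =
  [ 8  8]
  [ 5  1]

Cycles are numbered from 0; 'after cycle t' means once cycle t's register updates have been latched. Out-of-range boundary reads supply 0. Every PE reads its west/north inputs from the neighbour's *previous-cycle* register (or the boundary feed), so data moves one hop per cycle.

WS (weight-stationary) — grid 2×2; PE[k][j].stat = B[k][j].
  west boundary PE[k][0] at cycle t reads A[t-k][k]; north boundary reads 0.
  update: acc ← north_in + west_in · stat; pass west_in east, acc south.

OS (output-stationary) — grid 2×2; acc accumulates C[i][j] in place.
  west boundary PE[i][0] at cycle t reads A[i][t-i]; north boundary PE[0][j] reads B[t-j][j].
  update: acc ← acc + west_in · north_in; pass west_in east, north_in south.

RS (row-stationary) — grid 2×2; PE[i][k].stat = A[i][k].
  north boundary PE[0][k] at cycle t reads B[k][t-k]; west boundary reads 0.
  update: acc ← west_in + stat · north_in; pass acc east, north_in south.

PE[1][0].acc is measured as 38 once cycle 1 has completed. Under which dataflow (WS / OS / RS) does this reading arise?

dataflow = WS

Under WS (2×2), PE[1][0]:
  after 0 — PE[1][0] acc=0, pass-E 0, pass-S 0
  after 1 — PE[1][0] acc=38, pass-E 6, pass-S 38
Under OS (2×2), PE[1][0]:
  after 0 — PE[1][0] acc=0, pass-E 0, pass-S 0
  after 1 — PE[1][0] acc=32, pass-E 4, pass-S 8
Under RS (2×2), PE[1][0]:
  after 0 — PE[1][0] acc=0, pass-E 0, pass-S 0
  after 1 — PE[1][0] acc=32, pass-E 32, pass-S 8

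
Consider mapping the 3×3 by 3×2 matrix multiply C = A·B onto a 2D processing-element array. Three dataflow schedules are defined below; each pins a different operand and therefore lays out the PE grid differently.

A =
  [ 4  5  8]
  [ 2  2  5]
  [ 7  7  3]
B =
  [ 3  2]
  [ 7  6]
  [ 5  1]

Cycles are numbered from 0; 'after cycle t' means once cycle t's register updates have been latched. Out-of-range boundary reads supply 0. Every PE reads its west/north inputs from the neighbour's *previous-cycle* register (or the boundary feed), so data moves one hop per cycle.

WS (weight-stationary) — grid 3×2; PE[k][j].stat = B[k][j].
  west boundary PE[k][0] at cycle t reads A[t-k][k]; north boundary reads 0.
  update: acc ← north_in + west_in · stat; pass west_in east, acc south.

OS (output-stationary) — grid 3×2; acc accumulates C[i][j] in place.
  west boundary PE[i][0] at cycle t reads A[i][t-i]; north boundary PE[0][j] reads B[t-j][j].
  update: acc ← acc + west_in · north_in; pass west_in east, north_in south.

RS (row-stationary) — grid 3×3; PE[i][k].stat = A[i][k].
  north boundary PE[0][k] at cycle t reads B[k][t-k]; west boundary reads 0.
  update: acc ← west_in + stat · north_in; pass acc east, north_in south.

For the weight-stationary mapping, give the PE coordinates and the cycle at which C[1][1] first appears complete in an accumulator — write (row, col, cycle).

(row, col, cycle) = (2, 1, 4)

WS — PE[2][1] is where C[1][1] collects:
  t=0 PE[2][1]: acc=0 h=0 v=0
  t=1 PE[2][1]: acc=0 h=0 v=0
  t=2 PE[2][1]: acc=0 h=0 v=0
  t=3 PE[2][1]: acc=46 h=8 v=46
  t=4 PE[2][1]: acc=21 h=5 v=21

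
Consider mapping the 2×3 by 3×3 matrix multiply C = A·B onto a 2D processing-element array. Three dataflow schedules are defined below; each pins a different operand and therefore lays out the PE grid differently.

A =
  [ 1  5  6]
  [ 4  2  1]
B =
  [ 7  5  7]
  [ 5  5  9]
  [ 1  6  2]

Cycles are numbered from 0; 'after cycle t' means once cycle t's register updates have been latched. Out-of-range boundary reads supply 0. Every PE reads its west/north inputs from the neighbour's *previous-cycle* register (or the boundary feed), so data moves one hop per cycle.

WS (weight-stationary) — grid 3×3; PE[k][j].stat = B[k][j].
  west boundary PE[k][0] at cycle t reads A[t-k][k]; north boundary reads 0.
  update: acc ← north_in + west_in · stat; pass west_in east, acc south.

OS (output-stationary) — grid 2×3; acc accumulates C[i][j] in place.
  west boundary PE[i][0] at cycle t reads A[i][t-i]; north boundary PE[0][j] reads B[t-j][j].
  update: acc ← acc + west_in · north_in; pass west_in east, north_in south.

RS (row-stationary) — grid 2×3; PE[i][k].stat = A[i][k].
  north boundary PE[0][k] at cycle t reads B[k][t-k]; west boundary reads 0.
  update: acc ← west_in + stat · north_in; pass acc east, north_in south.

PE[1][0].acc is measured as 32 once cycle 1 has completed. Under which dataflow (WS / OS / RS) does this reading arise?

WS [3×3] PE[1][0] across cycles:
  0: (1,0).acc=0  regs=<0,0>
  1: (1,0).acc=32  regs=<5,32>
OS [2×3] PE[1][0] across cycles:
  0: (1,0).acc=0  regs=<0,0>
  1: (1,0).acc=28  regs=<4,7>
RS [2×3] PE[1][0] across cycles:
  0: (1,0).acc=0  regs=<0,0>
  1: (1,0).acc=28  regs=<28,7>

dataflow = WS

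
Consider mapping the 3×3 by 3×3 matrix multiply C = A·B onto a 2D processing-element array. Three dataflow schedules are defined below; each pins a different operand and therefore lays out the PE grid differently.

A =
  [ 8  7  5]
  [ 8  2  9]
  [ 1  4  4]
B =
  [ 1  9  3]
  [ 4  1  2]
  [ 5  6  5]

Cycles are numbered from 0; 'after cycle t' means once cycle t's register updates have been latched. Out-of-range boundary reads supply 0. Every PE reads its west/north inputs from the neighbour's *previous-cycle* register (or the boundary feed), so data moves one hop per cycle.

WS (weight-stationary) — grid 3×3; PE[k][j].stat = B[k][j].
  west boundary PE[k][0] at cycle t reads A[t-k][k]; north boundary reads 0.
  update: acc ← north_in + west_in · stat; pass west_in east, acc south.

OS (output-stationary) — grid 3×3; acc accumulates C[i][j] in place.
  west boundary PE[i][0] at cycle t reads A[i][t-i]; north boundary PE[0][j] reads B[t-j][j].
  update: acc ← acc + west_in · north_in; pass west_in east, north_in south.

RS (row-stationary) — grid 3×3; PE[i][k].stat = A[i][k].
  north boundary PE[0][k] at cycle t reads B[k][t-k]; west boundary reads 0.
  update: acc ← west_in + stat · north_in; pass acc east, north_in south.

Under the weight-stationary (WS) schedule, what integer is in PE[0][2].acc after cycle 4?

PE[0][2].acc = 3

WS on a 3×3 grid — tracing PE[0][2] and its feeders:
  t=0 PE[0][1]: acc=0 h=0 v=0
  t=0 PE[0][2]: acc=0 h=0 v=0
  t=1 PE[0][1]: acc=72 h=8 v=72
  t=1 PE[0][2]: acc=0 h=0 v=0
  t=2 PE[0][1]: acc=72 h=8 v=72
  t=2 PE[0][2]: acc=24 h=8 v=24
  t=3 PE[0][1]: acc=9 h=1 v=9
  t=3 PE[0][2]: acc=24 h=8 v=24
  t=4 PE[0][1]: acc=0 h=0 v=0
  t=4 PE[0][2]: acc=3 h=1 v=3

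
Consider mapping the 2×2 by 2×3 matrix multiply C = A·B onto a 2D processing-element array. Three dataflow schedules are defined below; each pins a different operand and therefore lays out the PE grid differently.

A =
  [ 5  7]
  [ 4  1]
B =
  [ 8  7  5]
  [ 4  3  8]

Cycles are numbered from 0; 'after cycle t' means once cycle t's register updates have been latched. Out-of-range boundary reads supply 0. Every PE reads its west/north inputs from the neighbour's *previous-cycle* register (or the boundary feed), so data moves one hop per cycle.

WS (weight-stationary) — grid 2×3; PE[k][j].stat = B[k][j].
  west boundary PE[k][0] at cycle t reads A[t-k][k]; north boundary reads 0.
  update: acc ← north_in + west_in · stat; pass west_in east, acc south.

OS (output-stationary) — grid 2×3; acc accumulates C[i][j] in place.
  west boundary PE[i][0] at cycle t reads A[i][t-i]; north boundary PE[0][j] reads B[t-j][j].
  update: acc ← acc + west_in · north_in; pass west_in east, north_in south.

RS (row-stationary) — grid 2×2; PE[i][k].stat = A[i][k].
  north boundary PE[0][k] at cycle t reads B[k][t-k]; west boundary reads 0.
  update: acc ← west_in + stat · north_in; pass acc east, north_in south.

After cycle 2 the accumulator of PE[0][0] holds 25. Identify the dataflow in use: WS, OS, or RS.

WS (2×3 grid), PE[0][0]:
  [0] (0,0) acc=40 (h:5 v:40)
  [1] (0,0) acc=32 (h:4 v:32)
  [2] (0,0) acc=0 (h:0 v:0)
OS (2×3 grid), PE[0][0]:
  [0] (0,0) acc=40 (h:5 v:8)
  [1] (0,0) acc=68 (h:7 v:4)
  [2] (0,0) acc=68 (h:0 v:0)
RS (2×2 grid), PE[0][0]:
  [0] (0,0) acc=40 (h:40 v:8)
  [1] (0,0) acc=35 (h:35 v:7)
  [2] (0,0) acc=25 (h:25 v:5)

dataflow = RS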